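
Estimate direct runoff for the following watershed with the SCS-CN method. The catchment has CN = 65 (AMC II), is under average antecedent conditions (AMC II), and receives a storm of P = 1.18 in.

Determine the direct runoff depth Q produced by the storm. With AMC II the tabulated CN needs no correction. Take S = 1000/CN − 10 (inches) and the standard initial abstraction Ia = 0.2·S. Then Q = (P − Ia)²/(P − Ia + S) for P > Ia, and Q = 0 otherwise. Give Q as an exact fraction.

CN(II) = 65; AMC II needs no correction.
S = 1000/65 − 10 = 70/13 in ≈ 5.385 in
Ia = 0.2·(70/13) = 14/13 in ≈ 1.077 in
P − Ia = 1.180 − 1.077 = 67/650 ≈ 0.103 in (> 0, runoff occurs)
Q = (67/650)²/((67/650) + 70/13) = (4489/422500)/(3567/650) = 4489/2318550 in ≈ 0.002 in

Q = 4489/2318550 in ≈ 0.002 in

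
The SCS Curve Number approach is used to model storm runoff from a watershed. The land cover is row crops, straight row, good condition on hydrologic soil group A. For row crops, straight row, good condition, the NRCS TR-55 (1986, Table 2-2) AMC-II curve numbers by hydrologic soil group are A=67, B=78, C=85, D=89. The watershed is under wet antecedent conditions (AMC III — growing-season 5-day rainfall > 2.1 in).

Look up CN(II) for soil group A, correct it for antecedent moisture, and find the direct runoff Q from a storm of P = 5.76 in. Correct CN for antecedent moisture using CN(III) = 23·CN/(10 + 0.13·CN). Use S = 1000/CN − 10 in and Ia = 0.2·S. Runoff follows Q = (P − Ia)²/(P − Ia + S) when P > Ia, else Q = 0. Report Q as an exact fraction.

Q = 878975067/231072950 in ≈ 3.804 in

NRCS table: row crops, straight row, good condition, soil group A → CN(II) = 67
CN(III) from CN(II)=67: (23·67)/(10 + 0.13·67) = 154100/1871 ≈ 82.362
Max retention: S = 1000/(154100/1871) − 10 = 3300/1541 in (≈ 2.141 in)
Ia = 0.2S: 0.2·2.141 = 0.428 in (exactly 660/1541)
P − Ia = 5.760 − 0.428 = 205404/38525 ≈ 5.332 in (> 0, runoff occurs)
Q = (205404/38525)²/((205404/38525) + 3300/1541) = (42190803216/1484175625)/(287904/38525) = 878975067/231072950 in ≈ 3.804 in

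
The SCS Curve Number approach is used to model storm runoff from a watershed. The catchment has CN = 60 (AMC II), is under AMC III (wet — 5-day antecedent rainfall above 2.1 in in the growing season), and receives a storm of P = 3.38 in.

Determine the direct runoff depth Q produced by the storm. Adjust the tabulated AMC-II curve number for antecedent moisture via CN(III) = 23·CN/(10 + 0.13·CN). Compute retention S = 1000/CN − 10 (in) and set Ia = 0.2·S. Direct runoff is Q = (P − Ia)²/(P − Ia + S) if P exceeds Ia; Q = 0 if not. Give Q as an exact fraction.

CN(III) from CN(II)=60: (23·60)/(10 + 0.13·60) = 6900/89 ≈ 77.528
Retention S: 1000/CN − 10 with CN=77.528 → S = 200/69 ≈ 2.899 in
Initial abstraction Ia = S/5 = (200/69)/5 = 40/69 ≈ 0.580 in
Since P=3.380 > Ia=0.580: effective rainfall P−Ia = 9661/3450 in
Q = (9661/3450)²/((9661/3450) + 200/69) = (93334921/11902500)/(19661/3450) = 93334921/67830450 in ≈ 1.376 in

Q = 93334921/67830450 in ≈ 1.376 in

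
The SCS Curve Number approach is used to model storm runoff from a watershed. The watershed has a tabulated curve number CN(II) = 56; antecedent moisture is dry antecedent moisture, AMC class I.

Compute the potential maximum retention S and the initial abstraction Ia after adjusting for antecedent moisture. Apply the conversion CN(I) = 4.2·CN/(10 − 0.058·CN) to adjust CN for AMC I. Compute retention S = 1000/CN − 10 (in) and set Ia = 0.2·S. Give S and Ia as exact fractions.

S = 2750/147 in ≈ 18.707 in; Ia = 550/147 in ≈ 3.741 in

CN(I) from CN(II)=56: (4.2·56)/(10 − 0.058·56) = 7350/211 ≈ 34.834
S = 1000/(7350/211) − 10 = 2750/147 in ≈ 18.707 in
Ia = 0.2·(2750/147) = 550/147 in ≈ 3.741 in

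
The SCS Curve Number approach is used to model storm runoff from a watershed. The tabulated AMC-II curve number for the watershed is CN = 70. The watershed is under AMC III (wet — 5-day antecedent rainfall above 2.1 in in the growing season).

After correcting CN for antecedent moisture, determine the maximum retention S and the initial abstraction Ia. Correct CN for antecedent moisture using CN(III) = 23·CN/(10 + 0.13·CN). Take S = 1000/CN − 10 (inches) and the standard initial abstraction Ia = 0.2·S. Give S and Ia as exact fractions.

CN(III) from CN(II)=70: (23·70)/(10 + 0.13·70) = 16100/191 ≈ 84.293
S = 1000/(16100/191) − 10 = 300/161 in ≈ 1.863 in
Ia = 0.2S: 0.2·1.863 = 0.373 in (exactly 60/161)

S = 300/161 in ≈ 1.863 in; Ia = 60/161 in ≈ 0.373 in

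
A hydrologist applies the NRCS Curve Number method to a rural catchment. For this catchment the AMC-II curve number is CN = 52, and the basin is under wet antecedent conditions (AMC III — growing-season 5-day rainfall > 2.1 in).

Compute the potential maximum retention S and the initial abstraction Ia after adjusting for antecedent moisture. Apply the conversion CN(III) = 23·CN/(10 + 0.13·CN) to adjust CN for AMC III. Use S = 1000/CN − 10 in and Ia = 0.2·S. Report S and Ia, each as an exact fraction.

S = 1200/299 in ≈ 4.013 in; Ia = 240/299 in ≈ 0.803 in

CN(III) from CN(II)=52: (23·52)/(10 + 0.13·52) = 29900/419 ≈ 71.360
Max retention: S = 1000/(29900/419) − 10 = 1200/299 in (≈ 4.013 in)
Ia = 0.2·(1200/299) = 240/299 in ≈ 0.803 in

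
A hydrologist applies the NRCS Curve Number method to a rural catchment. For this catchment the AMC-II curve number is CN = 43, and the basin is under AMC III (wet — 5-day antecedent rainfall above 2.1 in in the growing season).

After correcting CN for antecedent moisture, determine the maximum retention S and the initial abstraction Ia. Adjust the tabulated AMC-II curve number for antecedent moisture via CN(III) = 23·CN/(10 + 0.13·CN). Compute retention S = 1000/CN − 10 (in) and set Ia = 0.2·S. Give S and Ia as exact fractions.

S = 5700/989 in ≈ 5.763 in; Ia = 1140/989 in ≈ 1.153 in

Adjust CN=43 to AMC III: 23·43/(10 + 0.13·43) → 989 ÷ (1559/100) = 98900/1559 ≈ 63.438
S = 1000/(98900/1559) − 10 = 5700/989 in ≈ 5.763 in
Initial abstraction Ia = S/5 = (5700/989)/5 = 1140/989 ≈ 1.153 in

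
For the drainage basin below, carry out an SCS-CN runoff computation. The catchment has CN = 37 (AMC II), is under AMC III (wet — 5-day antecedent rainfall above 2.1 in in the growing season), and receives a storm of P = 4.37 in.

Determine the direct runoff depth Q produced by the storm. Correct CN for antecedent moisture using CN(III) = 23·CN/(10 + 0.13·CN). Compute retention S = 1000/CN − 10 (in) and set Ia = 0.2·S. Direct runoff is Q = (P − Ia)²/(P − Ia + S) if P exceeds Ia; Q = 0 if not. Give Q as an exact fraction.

Wet (AMC III): CN(III) = 23·37/(10 + 0.13·37) = 851/(1481/100) = 85100/1481 ≈ 57.461
S = 1000/(85100/1481) − 10 = 6300/851 in ≈ 7.403 in
Ia = 0.2S: 0.2·7.403 = 1.481 in (exactly 1260/851)
Excess rainfall: 4.370 − 1.481 = 2.889 in; P > Ia so Q > 0
Q = (245887/85100)²/((245887/85100) + 6300/851) = (60460416769/7242010000)/(875887/85100) = 60460416769/74537983700 in ≈ 0.811 in

Q = 60460416769/74537983700 in ≈ 0.811 in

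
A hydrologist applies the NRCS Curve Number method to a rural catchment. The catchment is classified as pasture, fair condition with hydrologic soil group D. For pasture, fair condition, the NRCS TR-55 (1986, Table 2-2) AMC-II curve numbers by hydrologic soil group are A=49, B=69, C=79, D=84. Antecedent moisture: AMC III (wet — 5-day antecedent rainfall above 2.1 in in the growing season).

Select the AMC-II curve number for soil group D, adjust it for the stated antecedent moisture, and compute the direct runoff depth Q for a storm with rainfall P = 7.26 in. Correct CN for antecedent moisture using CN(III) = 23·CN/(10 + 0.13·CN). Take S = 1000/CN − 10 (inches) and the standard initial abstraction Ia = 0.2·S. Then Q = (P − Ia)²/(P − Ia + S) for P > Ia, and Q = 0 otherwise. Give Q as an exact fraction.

NRCS table: pasture, fair condition, soil group D → CN(II) = 84
Wet (AMC III): CN(III) = 23·84/(10 + 0.13·84) = 1932/(523/25) = 48300/523 ≈ 92.352
Retention S: 1000/CN − 10 with CN=92.352 → S = 400/483 ≈ 0.828 in
Ia = 0.2·(400/483) = 80/483 in ≈ 0.166 in
Excess rainfall: 7.260 − 0.166 = 7.094 in; P > Ia so Q > 0
Q: (171329/24150)² ÷ (191329/24150) = 29353626241/4620595350 in (≈ 6.353 in)

Q = 29353626241/4620595350 in ≈ 6.353 in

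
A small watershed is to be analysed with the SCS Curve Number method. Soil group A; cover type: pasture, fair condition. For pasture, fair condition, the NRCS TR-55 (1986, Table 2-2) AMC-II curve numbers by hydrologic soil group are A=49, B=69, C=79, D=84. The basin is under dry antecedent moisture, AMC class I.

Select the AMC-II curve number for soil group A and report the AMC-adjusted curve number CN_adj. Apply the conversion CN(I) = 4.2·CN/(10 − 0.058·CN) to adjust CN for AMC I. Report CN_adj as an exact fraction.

CN_adj = 34300/1193 ≈ 28.751

NRCS table: pasture, fair condition, soil group A → CN(II) = 49
Dry (AMC I): CN(I) = 4.2·49/(10 − 0.058·49) = (1029/5)/(3579/500) = 34300/1193 ≈ 28.751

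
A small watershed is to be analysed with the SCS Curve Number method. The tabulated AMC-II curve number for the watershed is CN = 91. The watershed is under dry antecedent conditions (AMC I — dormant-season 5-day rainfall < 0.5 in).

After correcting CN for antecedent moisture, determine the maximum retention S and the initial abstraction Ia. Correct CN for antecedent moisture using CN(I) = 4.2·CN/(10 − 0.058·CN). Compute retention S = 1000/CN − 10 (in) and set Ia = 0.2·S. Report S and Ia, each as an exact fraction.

S = 1500/637 in ≈ 2.355 in; Ia = 300/637 in ≈ 0.471 in

Dry (AMC I): CN(I) = 4.2·91/(10 − 0.058·91) = (1911/5)/(2361/500) = 63700/787 ≈ 80.940
Max retention: S = 1000/(63700/787) − 10 = 1500/637 in (≈ 2.355 in)
Initial abstraction Ia = S/5 = (1500/637)/5 = 300/637 ≈ 0.471 in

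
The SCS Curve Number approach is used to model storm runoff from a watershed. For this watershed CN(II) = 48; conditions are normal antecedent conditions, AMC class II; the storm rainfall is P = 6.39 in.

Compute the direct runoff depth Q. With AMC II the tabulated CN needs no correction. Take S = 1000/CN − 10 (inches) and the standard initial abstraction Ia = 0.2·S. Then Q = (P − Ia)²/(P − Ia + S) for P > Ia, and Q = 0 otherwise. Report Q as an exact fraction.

Q = 1605289/1355100 in ≈ 1.185 in

Average conditions: CN = 48 (no AMC adjustment).
Retention S: 1000/CN − 10 with CN=48.000 → S = 65/6 ≈ 10.833 in
Ia = 0.2S: 0.2·10.833 = 2.167 in (exactly 13/6)
P − Ia = 6.390 − 2.167 = 1267/300 ≈ 4.223 in (> 0, runoff occurs)
Q = (1267/300)²/((1267/300) + 65/6) = (1605289/90000)/(4517/300) = 1605289/1355100 in ≈ 1.185 in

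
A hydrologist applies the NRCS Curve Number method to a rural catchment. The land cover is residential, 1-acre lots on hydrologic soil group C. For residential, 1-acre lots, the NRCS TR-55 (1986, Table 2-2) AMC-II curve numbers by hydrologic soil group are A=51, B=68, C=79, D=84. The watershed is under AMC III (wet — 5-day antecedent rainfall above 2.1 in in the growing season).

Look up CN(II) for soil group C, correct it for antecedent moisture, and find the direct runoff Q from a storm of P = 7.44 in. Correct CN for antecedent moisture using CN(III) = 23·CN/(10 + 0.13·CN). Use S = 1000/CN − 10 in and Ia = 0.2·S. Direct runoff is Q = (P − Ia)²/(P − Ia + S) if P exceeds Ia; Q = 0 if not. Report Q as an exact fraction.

NRCS table: residential, 1-acre lots, soil group C → CN(II) = 79
CN(III) from CN(II)=79: (23·79)/(10 + 0.13·79) = 181700/2027 ≈ 89.640
S = 1000/(181700/2027) − 10 = 2100/1817 in ≈ 1.156 in
Ia = 0.2S: 0.2·1.156 = 0.231 in (exactly 420/1817)
Excess rainfall: 7.440 − 0.231 = 7.209 in; P > Ia so Q > 0
Runoff Q = (P−Ia)²/(P−Ia+S) = (7.209)²/(7.209+1.156) = 5957297858/958876325 ≈ 6.213 in

Q = 5957297858/958876325 in ≈ 6.213 in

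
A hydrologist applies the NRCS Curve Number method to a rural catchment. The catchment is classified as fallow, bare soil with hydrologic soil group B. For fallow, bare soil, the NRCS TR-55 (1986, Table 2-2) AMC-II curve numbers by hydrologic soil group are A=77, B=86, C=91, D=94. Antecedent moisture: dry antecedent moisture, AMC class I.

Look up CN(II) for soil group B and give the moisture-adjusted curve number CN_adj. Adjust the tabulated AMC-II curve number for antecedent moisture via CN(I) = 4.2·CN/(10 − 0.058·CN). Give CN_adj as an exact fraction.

CN_adj = 12900/179 ≈ 72.067

NRCS table: fallow, bare soil, soil group B → CN(II) = 86
Adjust CN=86 to AMC I: 4.2·86/(10 − 0.058·86) → (1806/5) ÷ (1253/250) = 12900/179 ≈ 72.067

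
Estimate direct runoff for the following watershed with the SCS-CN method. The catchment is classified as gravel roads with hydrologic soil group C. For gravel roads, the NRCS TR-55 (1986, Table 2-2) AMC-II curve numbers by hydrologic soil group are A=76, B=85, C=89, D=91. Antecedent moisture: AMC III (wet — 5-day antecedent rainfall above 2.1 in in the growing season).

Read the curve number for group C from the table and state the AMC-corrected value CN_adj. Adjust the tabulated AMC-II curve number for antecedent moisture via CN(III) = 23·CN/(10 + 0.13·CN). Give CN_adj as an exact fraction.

NRCS table: gravel roads, soil group C → CN(II) = 89
CN(III) from CN(II)=89: (23·89)/(10 + 0.13·89) = 204700/2157 ≈ 94.900

CN_adj = 204700/2157 ≈ 94.900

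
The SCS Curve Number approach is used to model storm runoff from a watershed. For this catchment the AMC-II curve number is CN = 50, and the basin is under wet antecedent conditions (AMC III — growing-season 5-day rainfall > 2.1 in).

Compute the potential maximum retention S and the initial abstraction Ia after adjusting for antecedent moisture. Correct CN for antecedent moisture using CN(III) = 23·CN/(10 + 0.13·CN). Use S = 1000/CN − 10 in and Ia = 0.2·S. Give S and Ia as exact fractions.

S = 100/23 in ≈ 4.348 in; Ia = 20/23 in ≈ 0.870 in

CN(III) from CN(II)=50: (23·50)/(10 + 0.13·50) = 2300/33 ≈ 69.697
Max retention: S = 1000/(2300/33) − 10 = 100/23 in (≈ 4.348 in)
Initial abstraction Ia = S/5 = (100/23)/5 = 20/23 ≈ 0.870 in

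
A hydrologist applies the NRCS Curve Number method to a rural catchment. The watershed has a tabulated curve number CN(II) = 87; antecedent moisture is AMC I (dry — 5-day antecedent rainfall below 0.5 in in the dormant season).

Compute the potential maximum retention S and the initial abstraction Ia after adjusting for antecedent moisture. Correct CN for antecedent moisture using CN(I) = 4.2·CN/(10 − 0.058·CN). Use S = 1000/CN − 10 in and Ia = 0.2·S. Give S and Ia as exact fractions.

S = 6500/1827 in ≈ 3.558 in; Ia = 1300/1827 in ≈ 0.712 in

Dry (AMC I): CN(I) = 4.2·87/(10 − 0.058·87) = (1827/5)/(2477/500) = 182700/2477 ≈ 73.759
Max retention: S = 1000/(182700/2477) − 10 = 6500/1827 in (≈ 3.558 in)
Initial abstraction Ia = S/5 = (6500/1827)/5 = 1300/1827 ≈ 0.712 in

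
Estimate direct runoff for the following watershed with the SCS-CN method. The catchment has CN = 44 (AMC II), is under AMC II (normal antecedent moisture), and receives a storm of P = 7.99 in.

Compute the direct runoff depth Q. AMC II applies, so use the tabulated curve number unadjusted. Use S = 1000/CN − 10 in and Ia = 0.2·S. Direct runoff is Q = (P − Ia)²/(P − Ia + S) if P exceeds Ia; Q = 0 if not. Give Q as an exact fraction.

Average conditions: CN = 44 (no AMC adjustment).
Max retention: S = 1000/44 − 10 = 140/11 in (≈ 12.727 in)
Ia = 0.2·(140/11) = 28/11 in ≈ 2.545 in
Excess rainfall: 7.990 − 2.545 = 5.445 in; P > Ia so Q > 0
Q = (5989/1100)²/((5989/1100) + 140/11) = (35868121/1210000)/(19989/1100) = 35868121/21987900 in ≈ 1.631 in

Q = 35868121/21987900 in ≈ 1.631 in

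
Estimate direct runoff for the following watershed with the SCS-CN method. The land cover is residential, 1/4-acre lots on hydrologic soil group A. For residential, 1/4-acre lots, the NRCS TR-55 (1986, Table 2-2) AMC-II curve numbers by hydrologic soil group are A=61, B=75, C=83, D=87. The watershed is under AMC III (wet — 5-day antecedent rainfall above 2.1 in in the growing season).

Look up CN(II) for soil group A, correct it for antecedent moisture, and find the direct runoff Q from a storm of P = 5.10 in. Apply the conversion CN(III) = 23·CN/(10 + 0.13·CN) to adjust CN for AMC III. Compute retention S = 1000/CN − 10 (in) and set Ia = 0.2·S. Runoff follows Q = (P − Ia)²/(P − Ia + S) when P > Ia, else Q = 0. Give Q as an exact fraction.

Q = 451605001/160180510 in ≈ 2.819 in

NRCS table: residential, 1/4-acre lots, soil group A → CN(II) = 61
Adjust CN=61 to AMC III: 23·61/(10 + 0.13·61) → 1403 ÷ (1793/100) = 140300/1793 ≈ 78.249
S = 1000/(140300/1793) − 10 = 3900/1403 in ≈ 2.780 in
Ia = 0.2·(3900/1403) = 780/1403 in ≈ 0.556 in
P − Ia = 5.100 − 0.556 = 63753/14030 ≈ 4.544 in (> 0, runoff occurs)
Runoff Q = (P−Ia)²/(P−Ia+S) = (4.544)²/(4.544+2.780) = 451605001/160180510 ≈ 2.819 in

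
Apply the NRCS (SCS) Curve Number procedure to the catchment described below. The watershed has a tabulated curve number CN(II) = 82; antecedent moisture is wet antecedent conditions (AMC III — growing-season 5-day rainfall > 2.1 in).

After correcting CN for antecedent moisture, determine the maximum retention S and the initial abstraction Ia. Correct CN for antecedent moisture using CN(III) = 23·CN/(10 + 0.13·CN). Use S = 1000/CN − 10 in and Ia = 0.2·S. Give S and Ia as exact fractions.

Adjust CN=82 to AMC III: 23·82/(10 + 0.13·82) → 1886 ÷ (1033/50) = 94300/1033 ≈ 91.288
Retention S: 1000/CN − 10 with CN=91.288 → S = 900/943 ≈ 0.954 in
Ia = 0.2·(900/943) = 180/943 in ≈ 0.191 in

S = 900/943 in ≈ 0.954 in; Ia = 180/943 in ≈ 0.191 in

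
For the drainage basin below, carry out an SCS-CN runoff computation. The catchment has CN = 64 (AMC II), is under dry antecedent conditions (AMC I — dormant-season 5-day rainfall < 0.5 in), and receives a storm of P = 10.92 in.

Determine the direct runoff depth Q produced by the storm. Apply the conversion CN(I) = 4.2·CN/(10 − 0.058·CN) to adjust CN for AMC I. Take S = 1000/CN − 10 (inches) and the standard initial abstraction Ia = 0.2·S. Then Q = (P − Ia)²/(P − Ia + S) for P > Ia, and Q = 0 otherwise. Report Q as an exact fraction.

Q = 11093787/3533600 in ≈ 3.140 in

Dry (AMC I): CN(I) = 4.2·64/(10 − 0.058·64) = (1344/5)/(786/125) = 5600/131 ≈ 42.748
Max retention: S = 1000/(5600/131) − 10 = 375/28 in (≈ 13.393 in)
Ia = 0.2·(375/28) = 75/28 in ≈ 2.679 in
Excess rainfall: 10.920 − 2.679 = 8.241 in; P > Ia so Q > 0
Q: (5769/700)² ÷ (3786/175) = 11093787/3533600 in (≈ 3.140 in)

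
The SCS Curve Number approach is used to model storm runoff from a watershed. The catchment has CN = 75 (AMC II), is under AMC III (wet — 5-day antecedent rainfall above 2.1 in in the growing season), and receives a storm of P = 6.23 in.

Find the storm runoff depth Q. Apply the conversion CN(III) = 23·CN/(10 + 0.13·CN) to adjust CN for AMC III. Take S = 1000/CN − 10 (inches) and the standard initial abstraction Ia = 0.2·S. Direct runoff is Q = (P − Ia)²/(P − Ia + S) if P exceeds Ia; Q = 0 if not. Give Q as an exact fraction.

Q = 1679934169/351810300 in ≈ 4.775 in

CN(III) from CN(II)=75: (23·75)/(10 + 0.13·75) = 6900/79 ≈ 87.342
Max retention: S = 1000/(6900/79) − 10 = 100/69 in (≈ 1.449 in)
Ia = 0.2·(100/69) = 20/69 in ≈ 0.290 in
P − Ia = 6.230 − 0.290 = 40987/6900 ≈ 5.940 in (> 0, runoff occurs)
Q = (40987/6900)²/((40987/6900) + 100/69) = (1679934169/47610000)/(50987/6900) = 1679934169/351810300 in ≈ 4.775 in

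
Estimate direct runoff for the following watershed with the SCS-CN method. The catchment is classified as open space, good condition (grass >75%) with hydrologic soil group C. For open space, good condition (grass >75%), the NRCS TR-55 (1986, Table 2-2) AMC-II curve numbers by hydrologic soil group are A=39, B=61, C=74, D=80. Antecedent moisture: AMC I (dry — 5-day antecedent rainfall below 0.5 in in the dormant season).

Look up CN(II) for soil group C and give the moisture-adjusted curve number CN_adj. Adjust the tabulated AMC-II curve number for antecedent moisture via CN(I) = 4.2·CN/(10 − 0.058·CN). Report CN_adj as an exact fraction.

NRCS table: open space, good condition (grass >75%), soil group C → CN(II) = 74
CN(I) from CN(II)=74: (4.2·74)/(10 − 0.058·74) = 77700/1427 ≈ 54.450

CN_adj = 77700/1427 ≈ 54.450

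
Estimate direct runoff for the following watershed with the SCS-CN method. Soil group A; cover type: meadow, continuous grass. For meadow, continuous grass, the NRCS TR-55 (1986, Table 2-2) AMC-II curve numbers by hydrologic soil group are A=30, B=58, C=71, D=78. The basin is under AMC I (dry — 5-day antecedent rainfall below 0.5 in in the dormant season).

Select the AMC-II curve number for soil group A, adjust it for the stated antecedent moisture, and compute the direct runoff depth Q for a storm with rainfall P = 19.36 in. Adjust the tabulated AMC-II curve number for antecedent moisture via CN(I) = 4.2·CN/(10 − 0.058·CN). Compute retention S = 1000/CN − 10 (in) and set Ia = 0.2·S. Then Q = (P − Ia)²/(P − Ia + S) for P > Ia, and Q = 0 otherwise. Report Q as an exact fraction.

NRCS table: meadow, continuous grass, soil group A → CN(II) = 30
CN(I) from CN(II)=30: (4.2·30)/(10 − 0.058·30) = 900/59 ≈ 15.254
Max retention: S = 1000/(900/59) − 10 = 500/9 in (≈ 55.556 in)
Ia = 0.2·(500/9) = 100/9 in ≈ 11.111 in
Since P=19.360 > Ia=11.111: effective rainfall P−Ia = 1856/225 in
Q: (1856/225)² ÷ (14356/225) = 861184/807525 in (≈ 1.066 in)

Q = 861184/807525 in ≈ 1.066 in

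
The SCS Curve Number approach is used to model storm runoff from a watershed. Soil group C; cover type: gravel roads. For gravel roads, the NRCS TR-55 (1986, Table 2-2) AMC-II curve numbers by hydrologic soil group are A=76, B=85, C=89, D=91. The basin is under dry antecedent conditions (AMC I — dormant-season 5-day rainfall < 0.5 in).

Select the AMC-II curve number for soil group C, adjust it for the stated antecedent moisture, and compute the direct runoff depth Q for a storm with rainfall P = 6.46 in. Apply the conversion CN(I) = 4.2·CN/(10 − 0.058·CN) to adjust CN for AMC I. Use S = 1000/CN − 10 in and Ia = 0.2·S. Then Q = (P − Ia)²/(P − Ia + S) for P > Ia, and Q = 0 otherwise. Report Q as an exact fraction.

NRCS table: gravel roads, soil group C → CN(II) = 89
Adjust CN=89 to AMC I: 4.2·89/(10 − 0.058·89) → (1869/5) ÷ (2419/500) = 186900/2419 ≈ 77.263
Max retention: S = 1000/(186900/2419) − 10 = 5500/1869 in (≈ 2.943 in)
Ia = 0.2·(5500/1869) = 1100/1869 in ≈ 0.589 in
Excess rainfall: 6.460 − 0.589 = 5.871 in; P > Ia so Q > 0
Q: (548687/93450)² ÷ (823687/93450) = 301057423969/76973550150 in (≈ 3.911 in)

Q = 301057423969/76973550150 in ≈ 3.911 in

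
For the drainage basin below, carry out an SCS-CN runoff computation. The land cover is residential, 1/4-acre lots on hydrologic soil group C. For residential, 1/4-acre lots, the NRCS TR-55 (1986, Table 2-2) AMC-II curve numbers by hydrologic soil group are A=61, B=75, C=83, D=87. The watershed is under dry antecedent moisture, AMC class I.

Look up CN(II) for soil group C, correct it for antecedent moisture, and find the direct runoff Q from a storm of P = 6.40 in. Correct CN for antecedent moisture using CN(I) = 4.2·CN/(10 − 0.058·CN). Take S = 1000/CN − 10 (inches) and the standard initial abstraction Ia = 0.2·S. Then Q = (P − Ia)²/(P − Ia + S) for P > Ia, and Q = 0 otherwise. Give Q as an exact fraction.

Q = 139688761/48899865 in ≈ 2.857 in

NRCS table: residential, 1/4-acre lots, soil group C → CN(II) = 83
CN(I) from CN(II)=83: (4.2·83)/(10 − 0.058·83) = 174300/2593 ≈ 67.219
Max retention: S = 1000/(174300/2593) − 10 = 8500/1743 in (≈ 4.877 in)
Ia = 0.2·(8500/1743) = 1700/1743 in ≈ 0.975 in
Since P=6.400 > Ia=0.975: effective rainfall P−Ia = 47276/8715 in
Q: (47276/8715)² ÷ (89776/8715) = 139688761/48899865 in (≈ 2.857 in)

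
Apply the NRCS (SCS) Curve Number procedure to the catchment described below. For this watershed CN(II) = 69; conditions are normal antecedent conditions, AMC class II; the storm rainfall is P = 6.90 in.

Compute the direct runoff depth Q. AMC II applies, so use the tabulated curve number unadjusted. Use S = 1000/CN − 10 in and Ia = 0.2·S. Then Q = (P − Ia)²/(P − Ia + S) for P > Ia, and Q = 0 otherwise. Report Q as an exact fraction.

Q = 17147881/4996290 in ≈ 3.432 in

Average conditions: CN = 69 (no AMC adjustment).
Max retention: S = 1000/69 − 10 = 310/69 in (≈ 4.493 in)
Initial abstraction Ia = S/5 = (310/69)/5 = 62/69 ≈ 0.899 in
P − Ia = 6.900 − 0.899 = 4141/690 ≈ 6.001 in (> 0, runoff occurs)
Q: (4141/690)² ÷ (7241/690) = 17147881/4996290 in (≈ 3.432 in)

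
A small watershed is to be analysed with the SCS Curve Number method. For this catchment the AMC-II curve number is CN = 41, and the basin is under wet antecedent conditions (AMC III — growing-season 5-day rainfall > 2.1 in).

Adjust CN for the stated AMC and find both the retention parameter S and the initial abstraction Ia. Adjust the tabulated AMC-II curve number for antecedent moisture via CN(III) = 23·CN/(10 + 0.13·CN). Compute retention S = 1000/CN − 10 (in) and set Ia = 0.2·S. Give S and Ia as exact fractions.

S = 5900/943 in ≈ 6.257 in; Ia = 1180/943 in ≈ 1.251 in

Wet (AMC III): CN(III) = 23·41/(10 + 0.13·41) = 943/(1533/100) = 94300/1533 ≈ 61.513
S = 1000/(94300/1533) − 10 = 5900/943 in ≈ 6.257 in
Ia = 0.2·(5900/943) = 1180/943 in ≈ 1.251 in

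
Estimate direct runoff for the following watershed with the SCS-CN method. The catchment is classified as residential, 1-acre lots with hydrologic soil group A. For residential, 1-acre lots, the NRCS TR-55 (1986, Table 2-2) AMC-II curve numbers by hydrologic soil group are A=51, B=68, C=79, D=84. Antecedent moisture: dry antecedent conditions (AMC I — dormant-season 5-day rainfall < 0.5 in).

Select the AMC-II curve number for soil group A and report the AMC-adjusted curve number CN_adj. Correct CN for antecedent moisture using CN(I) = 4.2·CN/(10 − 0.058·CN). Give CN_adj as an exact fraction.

CN_adj = 15300/503 ≈ 30.417

NRCS table: residential, 1-acre lots, soil group A → CN(II) = 51
Dry (AMC I): CN(I) = 4.2·51/(10 − 0.058·51) = (1071/5)/(3521/500) = 15300/503 ≈ 30.417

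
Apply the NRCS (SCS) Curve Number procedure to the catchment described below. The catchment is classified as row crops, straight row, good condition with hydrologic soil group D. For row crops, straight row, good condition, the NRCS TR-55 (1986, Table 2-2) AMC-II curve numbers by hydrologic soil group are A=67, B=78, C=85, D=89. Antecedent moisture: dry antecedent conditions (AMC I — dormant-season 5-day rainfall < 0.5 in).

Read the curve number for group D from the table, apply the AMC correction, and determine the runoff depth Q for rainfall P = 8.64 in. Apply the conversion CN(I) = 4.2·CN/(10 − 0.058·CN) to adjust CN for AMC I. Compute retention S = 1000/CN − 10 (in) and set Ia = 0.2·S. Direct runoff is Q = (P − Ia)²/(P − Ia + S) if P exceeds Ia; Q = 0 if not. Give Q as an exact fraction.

NRCS table: row crops, straight row, good condition, soil group D → CN(II) = 89
Adjust CN=89 to AMC I: 4.2·89/(10 − 0.058·89) → (1869/5) ÷ (2419/500) = 186900/2419 ≈ 77.263
S = 1000/(186900/2419) − 10 = 5500/1869 in ≈ 2.943 in
Initial abstraction Ia = S/5 = (5500/1869)/5 = 1100/1869 ≈ 0.589 in
Since P=8.640 > Ia=0.589: effective rainfall P−Ia = 376204/46725 in
Runoff Q = (P−Ia)²/(P−Ia+S) = (8.051)²/(8.051+2.943) = 17691181202/3000352425 ≈ 5.896 in

Q = 17691181202/3000352425 in ≈ 5.896 in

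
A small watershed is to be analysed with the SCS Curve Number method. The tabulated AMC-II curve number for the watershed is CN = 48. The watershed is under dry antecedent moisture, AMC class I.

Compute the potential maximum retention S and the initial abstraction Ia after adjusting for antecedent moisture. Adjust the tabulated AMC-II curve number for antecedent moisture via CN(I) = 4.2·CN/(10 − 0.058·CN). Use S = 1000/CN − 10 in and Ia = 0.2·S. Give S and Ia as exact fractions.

CN(I) from CN(II)=48: (4.2·48)/(10 − 0.058·48) = 12600/451 ≈ 27.938
Max retention: S = 1000/(12600/451) − 10 = 1625/63 in (≈ 25.794 in)
Ia = 0.2·(1625/63) = 325/63 in ≈ 5.159 in

S = 1625/63 in ≈ 25.794 in; Ia = 325/63 in ≈ 5.159 in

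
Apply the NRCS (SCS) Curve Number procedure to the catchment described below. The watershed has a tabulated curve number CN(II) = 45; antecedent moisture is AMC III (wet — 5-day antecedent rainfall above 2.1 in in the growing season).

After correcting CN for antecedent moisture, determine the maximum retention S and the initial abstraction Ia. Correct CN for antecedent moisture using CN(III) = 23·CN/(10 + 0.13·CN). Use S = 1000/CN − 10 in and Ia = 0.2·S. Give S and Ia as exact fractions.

CN(III) from CN(II)=45: (23·45)/(10 + 0.13·45) = 20700/317 ≈ 65.300
S = 1000/(20700/317) − 10 = 1100/207 in ≈ 5.314 in
Initial abstraction Ia = S/5 = (1100/207)/5 = 220/207 ≈ 1.063 in

S = 1100/207 in ≈ 5.314 in; Ia = 220/207 in ≈ 1.063 in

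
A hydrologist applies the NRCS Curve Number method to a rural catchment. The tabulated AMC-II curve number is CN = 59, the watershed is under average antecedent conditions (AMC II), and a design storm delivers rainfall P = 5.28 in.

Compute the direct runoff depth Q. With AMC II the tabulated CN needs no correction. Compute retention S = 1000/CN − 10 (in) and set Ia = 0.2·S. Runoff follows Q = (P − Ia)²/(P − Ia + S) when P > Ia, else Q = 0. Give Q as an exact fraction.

Average conditions: CN = 59 (no AMC adjustment).
Retention S: 1000/CN − 10 with CN=59.000 → S = 410/59 ≈ 6.949 in
Ia = 0.2·(410/59) = 82/59 in ≈ 1.390 in
Excess rainfall: 5.280 − 1.390 = 3.890 in; P > Ia so Q > 0
Q: (5738/1475)² ÷ (15988/1475) = 8231161/5895575 in (≈ 1.396 in)

Q = 8231161/5895575 in ≈ 1.396 in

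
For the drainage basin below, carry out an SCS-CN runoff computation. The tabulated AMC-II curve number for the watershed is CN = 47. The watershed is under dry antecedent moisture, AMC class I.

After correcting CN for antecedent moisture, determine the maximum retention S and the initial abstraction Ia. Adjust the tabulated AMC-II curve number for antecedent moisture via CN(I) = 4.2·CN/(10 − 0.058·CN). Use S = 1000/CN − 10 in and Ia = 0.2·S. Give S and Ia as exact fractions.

S = 26500/987 in ≈ 26.849 in; Ia = 5300/987 in ≈ 5.370 in

Adjust CN=47 to AMC I: 4.2·47/(10 − 0.058·47) → (987/5) ÷ (3637/500) = 98700/3637 ≈ 27.138
S = 1000/(98700/3637) − 10 = 26500/987 in ≈ 26.849 in
Initial abstraction Ia = S/5 = (26500/987)/5 = 5300/987 ≈ 5.370 in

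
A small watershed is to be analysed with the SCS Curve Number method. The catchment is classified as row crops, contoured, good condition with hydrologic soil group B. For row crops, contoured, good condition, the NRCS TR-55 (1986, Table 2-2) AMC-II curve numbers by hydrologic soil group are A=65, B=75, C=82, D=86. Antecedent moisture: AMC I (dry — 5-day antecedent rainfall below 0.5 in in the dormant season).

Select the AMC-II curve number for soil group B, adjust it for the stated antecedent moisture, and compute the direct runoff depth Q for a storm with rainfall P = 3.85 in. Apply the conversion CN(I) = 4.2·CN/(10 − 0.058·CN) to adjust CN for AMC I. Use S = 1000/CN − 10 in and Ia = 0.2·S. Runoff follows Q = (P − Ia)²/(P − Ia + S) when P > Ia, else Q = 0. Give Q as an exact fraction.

NRCS table: row crops, contoured, good condition, soil group B → CN(II) = 75
Dry (AMC I): CN(I) = 4.2·75/(10 − 0.058·75) = 315/(113/20) = 6300/113 ≈ 55.752
Retention S: 1000/CN − 10 with CN=55.752 → S = 500/63 ≈ 7.937 in
Ia = 0.2·(500/63) = 100/63 in ≈ 1.587 in
Excess rainfall: 3.850 − 1.587 = 2.263 in; P > Ia so Q > 0
Runoff Q = (P−Ia)²/(P−Ia+S) = (2.263)²/(2.263+7.937) = 8128201/16192260 ≈ 0.502 in

Q = 8128201/16192260 in ≈ 0.502 in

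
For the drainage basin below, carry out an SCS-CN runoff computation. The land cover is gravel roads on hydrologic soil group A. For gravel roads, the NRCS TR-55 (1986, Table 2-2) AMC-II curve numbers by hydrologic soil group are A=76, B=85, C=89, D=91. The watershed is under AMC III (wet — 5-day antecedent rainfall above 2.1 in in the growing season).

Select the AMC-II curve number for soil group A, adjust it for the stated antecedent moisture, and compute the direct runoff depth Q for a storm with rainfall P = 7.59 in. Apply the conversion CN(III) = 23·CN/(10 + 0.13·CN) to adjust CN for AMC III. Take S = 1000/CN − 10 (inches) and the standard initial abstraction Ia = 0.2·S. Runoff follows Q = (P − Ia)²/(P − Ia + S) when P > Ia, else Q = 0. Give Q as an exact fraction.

Q = 11355246721/1843571900 in ≈ 6.159 in

NRCS table: gravel roads, soil group A → CN(II) = 76
CN(III) from CN(II)=76: (23·76)/(10 + 0.13·76) = 43700/497 ≈ 87.928
Max retention: S = 1000/(43700/497) − 10 = 600/437 in (≈ 1.373 in)
Ia = 0.2·(600/437) = 120/437 in ≈ 0.275 in
Excess rainfall: 7.590 − 0.275 = 7.315 in; P > Ia so Q > 0
Q: (319683/43700)² ÷ (379683/43700) = 11355246721/1843571900 in (≈ 6.159 in)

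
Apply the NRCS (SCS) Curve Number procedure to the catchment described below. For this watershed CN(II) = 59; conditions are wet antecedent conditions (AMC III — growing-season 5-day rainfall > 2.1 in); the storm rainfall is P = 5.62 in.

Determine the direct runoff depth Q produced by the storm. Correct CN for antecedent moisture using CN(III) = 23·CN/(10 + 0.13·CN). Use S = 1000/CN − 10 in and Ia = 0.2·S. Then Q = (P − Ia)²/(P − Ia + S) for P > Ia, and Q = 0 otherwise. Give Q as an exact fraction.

CN(III) from CN(II)=59: (23·59)/(10 + 0.13·59) = 135700/1767 ≈ 76.797
Max retention: S = 1000/(135700/1767) − 10 = 4100/1357 in (≈ 3.021 in)
Initial abstraction Ia = S/5 = (4100/1357)/5 = 820/1357 ≈ 0.604 in
Excess rainfall: 5.620 − 0.604 = 5.016 in; P > Ia so Q > 0
Q = (340317/67850)²/((340317/67850) + 4100/1357) = (115815660489/4603622500)/(545317/67850) = 115815660489/36999758450 in ≈ 3.130 in

Q = 115815660489/36999758450 in ≈ 3.130 in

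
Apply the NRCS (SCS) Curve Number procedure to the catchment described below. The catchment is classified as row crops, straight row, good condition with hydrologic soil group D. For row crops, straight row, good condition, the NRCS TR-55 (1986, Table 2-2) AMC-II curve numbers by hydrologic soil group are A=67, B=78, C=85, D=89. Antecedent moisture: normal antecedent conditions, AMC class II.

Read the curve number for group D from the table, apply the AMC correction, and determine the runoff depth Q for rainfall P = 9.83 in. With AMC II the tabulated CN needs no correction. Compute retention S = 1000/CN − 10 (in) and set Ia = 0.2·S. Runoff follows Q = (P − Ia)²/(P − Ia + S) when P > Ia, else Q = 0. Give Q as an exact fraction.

Q = 7273872369/856954300 in ≈ 8.488 in

NRCS table: row crops, straight row, good condition, soil group D → CN(II) = 89
CN(II) = 89; AMC II needs no correction.
Max retention: S = 1000/89 − 10 = 110/89 in (≈ 1.236 in)
Initial abstraction Ia = S/5 = (110/89)/5 = 22/89 ≈ 0.247 in
Since P=9.830 > Ia=0.247: effective rainfall P−Ia = 85287/8900 in
Runoff Q = (P−Ia)²/(P−Ia+S) = (9.583)²/(9.583+1.236) = 7273872369/856954300 ≈ 8.488 in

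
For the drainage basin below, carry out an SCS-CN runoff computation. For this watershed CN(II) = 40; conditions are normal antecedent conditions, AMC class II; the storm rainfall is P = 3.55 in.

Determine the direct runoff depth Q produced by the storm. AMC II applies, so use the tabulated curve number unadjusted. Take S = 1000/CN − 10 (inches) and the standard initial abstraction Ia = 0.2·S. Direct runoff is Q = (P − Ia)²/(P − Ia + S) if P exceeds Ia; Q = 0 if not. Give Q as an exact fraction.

Average conditions: CN = 40 (no AMC adjustment).
Max retention: S = 1000/40 − 10 = 15 in (≈ 15.000 in)
Ia = 0.2·15 = 3 in ≈ 3.000 in
Excess rainfall: 3.550 − 3.000 = 0.550 in; P > Ia so Q > 0
Q = (11/20)²/((11/20) + 15) = (121/400)/(311/20) = 121/6220 in ≈ 0.019 in

Q = 121/6220 in ≈ 0.019 in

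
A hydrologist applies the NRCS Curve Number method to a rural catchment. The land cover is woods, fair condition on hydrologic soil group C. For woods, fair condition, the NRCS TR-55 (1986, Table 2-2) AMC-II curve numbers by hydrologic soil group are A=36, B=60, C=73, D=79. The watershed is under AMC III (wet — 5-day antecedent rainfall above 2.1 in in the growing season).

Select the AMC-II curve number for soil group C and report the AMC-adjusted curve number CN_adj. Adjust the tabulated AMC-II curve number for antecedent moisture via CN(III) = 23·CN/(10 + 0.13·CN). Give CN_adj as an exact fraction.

CN_adj = 167900/1949 ≈ 86.147

NRCS table: woods, fair condition, soil group C → CN(II) = 73
CN(III) from CN(II)=73: (23·73)/(10 + 0.13·73) = 167900/1949 ≈ 86.147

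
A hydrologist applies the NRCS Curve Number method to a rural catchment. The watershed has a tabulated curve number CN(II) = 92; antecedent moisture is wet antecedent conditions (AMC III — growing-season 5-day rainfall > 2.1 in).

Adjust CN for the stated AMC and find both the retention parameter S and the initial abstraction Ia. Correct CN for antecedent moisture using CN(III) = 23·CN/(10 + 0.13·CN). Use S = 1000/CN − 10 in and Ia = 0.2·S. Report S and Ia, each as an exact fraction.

CN(III) from CN(II)=92: (23·92)/(10 + 0.13·92) = 52900/549 ≈ 96.357
S = 1000/(52900/549) − 10 = 200/529 in ≈ 0.378 in
Ia = 0.2·(200/529) = 40/529 in ≈ 0.076 in

S = 200/529 in ≈ 0.378 in; Ia = 40/529 in ≈ 0.076 in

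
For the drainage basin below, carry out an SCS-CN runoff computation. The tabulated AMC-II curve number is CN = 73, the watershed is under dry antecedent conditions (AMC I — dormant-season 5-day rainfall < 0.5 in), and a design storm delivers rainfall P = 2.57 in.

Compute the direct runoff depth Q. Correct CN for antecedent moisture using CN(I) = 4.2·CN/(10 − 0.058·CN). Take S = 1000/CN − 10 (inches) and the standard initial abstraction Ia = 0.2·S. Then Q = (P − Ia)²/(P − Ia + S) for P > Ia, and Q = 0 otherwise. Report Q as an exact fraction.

CN(I) from CN(II)=73: (4.2·73)/(10 − 0.058·73) = 51100/961 ≈ 53.174
S = 1000/(51100/961) − 10 = 4500/511 in ≈ 8.806 in
Ia = 0.2·(4500/511) = 900/511 in ≈ 1.761 in
Excess rainfall: 2.570 − 1.761 = 0.809 in; P > Ia so Q > 0
Runoff Q = (P−Ia)²/(P−Ia+S) = (0.809)²/(0.809+8.806) = 1707920929/25106809700 ≈ 0.068 in

Q = 1707920929/25106809700 in ≈ 0.068 in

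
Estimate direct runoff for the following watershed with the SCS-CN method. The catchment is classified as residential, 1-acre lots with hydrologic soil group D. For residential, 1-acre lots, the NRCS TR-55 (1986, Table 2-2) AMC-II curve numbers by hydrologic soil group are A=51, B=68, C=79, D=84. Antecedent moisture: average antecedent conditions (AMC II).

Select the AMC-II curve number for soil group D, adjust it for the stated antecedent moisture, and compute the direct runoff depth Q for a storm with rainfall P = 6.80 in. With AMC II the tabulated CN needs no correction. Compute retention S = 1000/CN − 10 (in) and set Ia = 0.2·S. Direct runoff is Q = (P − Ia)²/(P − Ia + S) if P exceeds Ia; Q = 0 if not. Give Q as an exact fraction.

Q = 227138/45885 in ≈ 4.950 in

NRCS table: residential, 1-acre lots, soil group D → CN(II) = 84
AMC II — tabulated CN = 84 applies directly.
S = 1000/84 − 10 = 40/21 in ≈ 1.905 in
Initial abstraction Ia = S/5 = (40/21)/5 = 8/21 ≈ 0.381 in
Since P=6.800 > Ia=0.381: effective rainfall P−Ia = 674/105 in
Q: (674/105)² ÷ (874/105) = 227138/45885 in (≈ 4.950 in)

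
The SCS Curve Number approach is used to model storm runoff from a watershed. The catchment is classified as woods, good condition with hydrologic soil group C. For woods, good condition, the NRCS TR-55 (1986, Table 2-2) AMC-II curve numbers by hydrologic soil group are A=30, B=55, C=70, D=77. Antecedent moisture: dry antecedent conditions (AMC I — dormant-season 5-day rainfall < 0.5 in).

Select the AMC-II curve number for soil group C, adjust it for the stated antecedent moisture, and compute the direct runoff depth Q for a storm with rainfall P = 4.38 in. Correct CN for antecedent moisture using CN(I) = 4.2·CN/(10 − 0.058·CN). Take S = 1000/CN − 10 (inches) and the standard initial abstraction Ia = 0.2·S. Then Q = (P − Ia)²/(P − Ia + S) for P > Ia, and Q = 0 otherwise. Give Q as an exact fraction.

NRCS table: woods, good condition, soil group C → CN(II) = 70
Adjust CN=70 to AMC I: 4.2·70/(10 − 0.058·70) → 294 ÷ (297/50) = 4900/99 ≈ 49.495
Retention S: 1000/CN − 10 with CN=49.495 → S = 500/49 ≈ 10.204 in
Ia = 0.2S: 0.2·10.204 = 2.041 in (exactly 100/49)
Since P=4.380 > Ia=2.041: effective rainfall P−Ia = 5731/2450 in
Q: (5731/2450)² ÷ (30731/2450) = 32844361/75290950 in (≈ 0.436 in)

Q = 32844361/75290950 in ≈ 0.436 in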